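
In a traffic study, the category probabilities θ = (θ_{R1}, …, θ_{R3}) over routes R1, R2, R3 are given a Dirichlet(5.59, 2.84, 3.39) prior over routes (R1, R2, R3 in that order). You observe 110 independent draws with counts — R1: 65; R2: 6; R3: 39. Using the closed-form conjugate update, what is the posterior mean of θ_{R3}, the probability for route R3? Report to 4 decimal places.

The Dirichlet prior is conjugate to the Multinomial likelihood: each posterior αⱼ = prior αⱼ + observed count nⱼ.
Posterior concentration: (70.59, 8.84, 42.39), total = 121.82.
E[θ_{R3}|data] = α_{R3}/Σα = 42.39/121.82 = 0.3480.

0.3480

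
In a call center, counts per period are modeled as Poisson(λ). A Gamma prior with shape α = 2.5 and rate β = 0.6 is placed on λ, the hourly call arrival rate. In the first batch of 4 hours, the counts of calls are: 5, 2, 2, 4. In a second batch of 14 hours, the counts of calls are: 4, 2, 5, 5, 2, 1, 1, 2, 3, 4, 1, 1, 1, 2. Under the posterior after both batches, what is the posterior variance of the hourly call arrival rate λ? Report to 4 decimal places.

0.1431

With a Gamma(shape α, rate β) prior, the Poisson likelihood is conjugate: the posterior is Gamma(α + ΣXᵢ, β + n).
Batch 1: sum of counts S = 13 over n = 4 hours.
After batch 1: Gamma(α+S, β+n) = Gamma(2.5+13, 0.6+4) = Gamma(15.5, 4.6).
Batch 2: sum of counts S = 34 over n = 14 hours.
After batch 2: Gamma(α+S, β+n) = Gamma(15.5+34, 4.6+14) = Gamma(49.5, 18.6).
Var = α/β² = 49.5/18.6² = 0.1431.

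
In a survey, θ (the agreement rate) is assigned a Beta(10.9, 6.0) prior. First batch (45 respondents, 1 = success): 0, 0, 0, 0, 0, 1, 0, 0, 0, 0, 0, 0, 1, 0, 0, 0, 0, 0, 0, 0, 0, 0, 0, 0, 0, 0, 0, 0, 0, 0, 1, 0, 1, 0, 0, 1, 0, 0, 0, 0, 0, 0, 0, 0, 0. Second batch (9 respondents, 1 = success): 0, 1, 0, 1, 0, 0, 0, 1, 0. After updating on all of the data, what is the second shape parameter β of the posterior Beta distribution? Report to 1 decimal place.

52.0

The Beta prior is conjugate to a Binomial/Bernoulli likelihood; the update adds successes to α and failures to β.
After batch 1: Beta(10.9+5, 6.0+40) = Beta(15.9, 46.0).
After batch 2: Beta(15.9+3, 46.0+6) = Beta(18.9, 52.0).
Posterior β = 52.0.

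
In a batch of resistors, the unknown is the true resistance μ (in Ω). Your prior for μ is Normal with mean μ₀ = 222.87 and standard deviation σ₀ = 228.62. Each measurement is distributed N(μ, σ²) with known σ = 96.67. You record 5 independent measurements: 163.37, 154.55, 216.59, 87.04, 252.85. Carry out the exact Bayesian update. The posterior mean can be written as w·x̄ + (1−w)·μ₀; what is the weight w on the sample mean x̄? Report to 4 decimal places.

For Normal data with known variance σ², a Normal(μ₀, σ₀²) prior on μ is conjugate. Posterior precision = 1/σ₀² + n/σ²; posterior mean is the precision-weighted average of μ₀ and x̄.
σ₀² = 228.62² = 52267.1044, σ² = 96.67² = 9345.0889. Prior precision 1/σ₀² = 1/52267.1044; data precision n/σ² = 5/9345.0889.
w = (n/σ²)/(1/σ₀² + n/σ²) = n·σ₀²/(σ² + n·σ₀²) = 5·52267.1044/(9345.0889 + 5·52267.1044) = 261335.522/270680.6109 = 0.9655.

0.9655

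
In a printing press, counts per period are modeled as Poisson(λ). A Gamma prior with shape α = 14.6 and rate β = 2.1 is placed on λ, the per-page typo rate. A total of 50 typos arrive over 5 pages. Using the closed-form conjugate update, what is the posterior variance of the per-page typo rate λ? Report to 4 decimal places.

With a Gamma(shape α, rate β) prior, the Poisson likelihood is conjugate: the posterior is Gamma(α + ΣXᵢ, β + n).
Posterior: Gamma(α+S, β+n) = Gamma(14.6+50, 2.1+5) = Gamma(64.6, 7.1).
Var = α/β² = 64.6/7.1² = 1.2815.

1.2815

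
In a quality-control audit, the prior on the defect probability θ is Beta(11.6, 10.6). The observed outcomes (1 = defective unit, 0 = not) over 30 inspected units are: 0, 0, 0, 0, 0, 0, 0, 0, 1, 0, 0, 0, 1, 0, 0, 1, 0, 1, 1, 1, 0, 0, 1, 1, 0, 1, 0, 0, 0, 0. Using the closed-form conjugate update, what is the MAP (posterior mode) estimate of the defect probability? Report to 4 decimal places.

The Beta prior is conjugate to a Binomial/Bernoulli likelihood; the update adds successes to α and failures to β.
Posterior: Beta(α+k, β+n−k) = Beta(11.6+9, 10.6+21) = Beta(20.6, 31.6).
Mode of Beta(a,b) for a,b>1 is (a−1)/(a+b−2) = 19.6/50.2 = 0.3904.

0.3904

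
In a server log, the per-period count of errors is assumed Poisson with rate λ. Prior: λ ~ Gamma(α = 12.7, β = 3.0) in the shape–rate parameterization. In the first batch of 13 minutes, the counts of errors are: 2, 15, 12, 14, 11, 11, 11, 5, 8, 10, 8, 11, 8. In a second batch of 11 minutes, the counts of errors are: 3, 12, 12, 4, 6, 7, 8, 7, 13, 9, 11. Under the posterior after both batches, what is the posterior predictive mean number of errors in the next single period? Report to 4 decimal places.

8.5444

With a Gamma(shape α, rate β) prior, the Poisson likelihood is conjugate: the posterior is Gamma(α + ΣXᵢ, β + n).
Batch 1: sum of counts S = 126 over n = 13 minutes.
After batch 1: Gamma(α+S, β+n) = Gamma(12.7+126, 3.0+13) = Gamma(138.7, 16.0).
Batch 2: sum of counts S = 92 over n = 11 minutes.
After batch 2: Gamma(α+S, β+n) = Gamma(138.7+92, 16.0+11) = Gamma(230.7, 27.0).
The predictive distribution for one future period is NegBinom with mean α/β = 8.5444.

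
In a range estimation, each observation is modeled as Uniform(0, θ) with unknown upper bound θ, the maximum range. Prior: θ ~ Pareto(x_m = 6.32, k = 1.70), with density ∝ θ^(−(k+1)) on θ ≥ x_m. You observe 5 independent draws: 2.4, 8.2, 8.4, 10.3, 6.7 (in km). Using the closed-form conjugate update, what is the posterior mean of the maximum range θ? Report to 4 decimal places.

12.1070

A Pareto(scale x_m, shape k) prior on the upper bound θ of Uniform(0, θ) is conjugate: posterior is Pareto(max(x_m, max xᵢ), k + n).
Sample maximum = 10.3; prior scale x_m = 6.32 → posterior scale = max = 10.30.
Posterior shape = 1.70 + 5 = 6.70.
E[θ|data] = k·x_m/(k−1) = 6.70·10.30/5.70 = 12.1070.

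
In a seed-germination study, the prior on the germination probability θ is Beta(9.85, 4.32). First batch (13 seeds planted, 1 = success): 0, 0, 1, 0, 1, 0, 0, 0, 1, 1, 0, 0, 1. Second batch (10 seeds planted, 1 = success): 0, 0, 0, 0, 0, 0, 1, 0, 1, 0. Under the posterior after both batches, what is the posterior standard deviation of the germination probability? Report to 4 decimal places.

The Beta prior is conjugate to a Binomial/Bernoulli likelihood; the update adds successes to α and failures to β.
After batch 1: Beta(9.85+5, 4.32+8) = Beta(14.85, 12.32).
After batch 2: Beta(14.85+2, 12.32+8) = Beta(16.85, 20.32).
Var = αβ/((α+β)²(α+β+1)) = 16.85·20.32/(37.17²·38.17) = 0.00649257; SD = √0.00649257 = 0.0806.

0.0806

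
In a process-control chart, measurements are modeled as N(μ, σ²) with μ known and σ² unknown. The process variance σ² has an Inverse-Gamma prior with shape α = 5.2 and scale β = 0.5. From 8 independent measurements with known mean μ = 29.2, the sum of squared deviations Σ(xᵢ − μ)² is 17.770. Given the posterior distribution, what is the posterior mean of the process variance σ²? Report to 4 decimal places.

1.1445

With known mean μ and an Inverse-Gamma(α, β) prior on σ², the Normal likelihood is conjugate: posterior is Inv-Gamma(α + n/2, β + Σ(xᵢ−μ)²/2).
Posterior: Inv-Gamma(5.2 + 8/2, 0.5 + 17.770/2) = Inv-Gamma(9.20, 9.3850).
E[σ²|data] = β/(α−1) = 9.3850/8.20 = 1.1445.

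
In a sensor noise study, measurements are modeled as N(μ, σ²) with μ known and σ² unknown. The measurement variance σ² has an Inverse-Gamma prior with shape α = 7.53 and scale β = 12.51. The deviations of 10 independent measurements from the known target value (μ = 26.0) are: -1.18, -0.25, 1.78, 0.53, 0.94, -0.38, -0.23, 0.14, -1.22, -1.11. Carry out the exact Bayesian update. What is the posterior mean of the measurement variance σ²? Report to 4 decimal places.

1.4634

With known mean μ and an Inverse-Gamma(α, β) prior on σ², the Normal likelihood is conjugate: posterior is Inv-Gamma(α + n/2, β + Σ(xᵢ−μ)²/2).
Σ(xᵢ−μ)² = (-1.18)² + (-0.25)² + (1.78)² + (0.53)² + (0.94)² + (-0.38)² + (-0.23)² + (0.14)² + (-1.22)² + (-1.11)² = 8.7252.
Posterior: Inv-Gamma(7.53 + 10/2, 12.51 + 8.7252/2) = Inv-Gamma(12.53, 16.87260).
E[σ²|data] = β/(α−1) = 16.87260/11.53 = 1.4634.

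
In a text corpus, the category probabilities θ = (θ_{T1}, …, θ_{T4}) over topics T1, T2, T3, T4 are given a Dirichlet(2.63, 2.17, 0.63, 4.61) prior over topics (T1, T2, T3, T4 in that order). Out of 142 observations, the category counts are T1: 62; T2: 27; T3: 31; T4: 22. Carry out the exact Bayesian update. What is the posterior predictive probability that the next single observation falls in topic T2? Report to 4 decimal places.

The Dirichlet prior is conjugate to the Multinomial likelihood: each posterior αⱼ = prior αⱼ + observed count nⱼ.
Posterior concentration: (64.63, 29.17, 31.63, 26.61), total = 152.04.
P(next = T2 | data) = α_{T2}/Σα = 0.1919.

0.1919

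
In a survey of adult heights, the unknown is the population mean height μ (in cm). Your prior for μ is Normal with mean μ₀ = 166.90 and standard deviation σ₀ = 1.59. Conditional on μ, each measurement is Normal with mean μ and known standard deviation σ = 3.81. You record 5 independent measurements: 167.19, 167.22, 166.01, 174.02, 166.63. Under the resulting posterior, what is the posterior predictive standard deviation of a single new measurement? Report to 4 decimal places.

For Normal data with known variance σ², a Normal(μ₀, σ₀²) prior on μ is conjugate. Posterior precision = 1/σ₀² + n/σ²; posterior mean is the precision-weighted average of μ₀ and x̄.
σ₀² = 1.59² = 2.5281, σ² = 3.81² = 14.5161; σ² + n·σ₀² = 14.5161 + 5·2.5281 = 27.1566.
Posterior precision = 1/σ₀² + n/σ² = 1/2.5281 + 5/14.5161 = (σ² + n·σ₀²)/(σ₀²σ²) = 27.1566/(2.5281·14.5161); posterior variance σₙ² = σ₀²σ²/(σ² + n·σ₀²) = 2.5281·14.5161/27.1566 = 1.351353.
Predictive variance for one new observation = σₙ² + σ² = 2.5281·14.5161/27.1566 + 14.5161 = σ²·(σ₀² + 27.1566)/27.1566 = 14.5161·29.6847/27.1566 = 15.867453; SD = √(14.5161·29.6847/27.1566) = 3.9834.

3.9834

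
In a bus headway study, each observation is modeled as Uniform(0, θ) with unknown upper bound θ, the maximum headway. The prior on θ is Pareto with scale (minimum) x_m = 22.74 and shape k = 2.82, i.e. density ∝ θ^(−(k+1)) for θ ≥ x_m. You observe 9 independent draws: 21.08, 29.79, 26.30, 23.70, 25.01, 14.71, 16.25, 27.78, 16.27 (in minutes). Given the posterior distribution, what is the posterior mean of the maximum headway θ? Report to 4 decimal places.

32.5432

A Pareto(scale x_m, shape k) prior on the upper bound θ of Uniform(0, θ) is conjugate: posterior is Pareto(max(x_m, max xᵢ), k + n).
Sample maximum = 29.79; prior scale x_m = 22.74 → posterior scale = max = 29.79.
Posterior shape = 2.82 + 9 = 11.82.
E[θ|data] = k·x_m/(k−1) = 11.82·29.79/10.82 = 32.5432.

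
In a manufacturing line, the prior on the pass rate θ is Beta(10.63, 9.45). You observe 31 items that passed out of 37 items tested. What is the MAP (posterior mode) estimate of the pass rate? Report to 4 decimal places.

The Beta prior is conjugate to a Binomial/Bernoulli likelihood; the update adds successes to α and failures to β.
Posterior: Beta(α+k, β+n−k) = Beta(10.63+31, 9.45+6) = Beta(41.63, 15.45).
Mode of Beta(a,b) for a,b>1 is (a−1)/(a+b−2) = 40.63/55.08 = 0.7377.

0.7377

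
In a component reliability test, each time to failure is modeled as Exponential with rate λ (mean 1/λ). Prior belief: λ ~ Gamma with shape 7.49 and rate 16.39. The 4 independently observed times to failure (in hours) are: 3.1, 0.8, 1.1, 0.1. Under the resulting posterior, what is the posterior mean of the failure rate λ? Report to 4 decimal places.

With a Gamma(shape α, rate β) prior on the exponential rate λ, the posterior after n observations with total T = Σxᵢ is Gamma(α+n, β+T).
Sum of observations T = 5.1 hours; n = 4.
Posterior: Gamma(7.49+4, 16.39+5.1) = Gamma(11.49, 21.49).
Posterior mean of λ = α/β = 11.49/21.49 = 0.5347.

0.5347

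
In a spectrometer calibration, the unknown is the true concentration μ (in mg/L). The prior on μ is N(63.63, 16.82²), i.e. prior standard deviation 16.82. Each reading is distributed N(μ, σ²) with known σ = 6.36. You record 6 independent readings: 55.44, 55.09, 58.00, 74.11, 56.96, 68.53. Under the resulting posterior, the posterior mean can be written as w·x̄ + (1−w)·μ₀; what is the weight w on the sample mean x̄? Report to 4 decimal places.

For Normal data with known variance σ², a Normal(μ₀, σ₀²) prior on μ is conjugate. Posterior precision = 1/σ₀² + n/σ²; posterior mean is the precision-weighted average of μ₀ and x̄.
σ₀² = 16.82² = 282.9124, σ² = 6.36² = 40.4496. Prior precision 1/σ₀² = 1/282.9124; data precision n/σ² = 6/40.4496.
w = (n/σ²)/(1/σ₀² + n/σ²) = n·σ₀²/(σ² + n·σ₀²) = 6·282.9124/(40.4496 + 6·282.9124) = 1697.4744/1737.924 = 0.9767.

0.9767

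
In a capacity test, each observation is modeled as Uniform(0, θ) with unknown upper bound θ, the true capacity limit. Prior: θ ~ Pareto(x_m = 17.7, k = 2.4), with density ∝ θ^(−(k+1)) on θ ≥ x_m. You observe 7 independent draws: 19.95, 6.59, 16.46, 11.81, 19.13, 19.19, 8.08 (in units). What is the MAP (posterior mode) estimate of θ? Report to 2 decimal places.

A Pareto(scale x_m, shape k) prior on the upper bound θ of Uniform(0, θ) is conjugate: posterior is Pareto(max(x_m, max xᵢ), k + n).
Sample maximum = 19.95; prior scale x_m = 17.7 → posterior scale = max = 19.95.
Posterior shape = 2.4 + 7 = 9.4.
The Pareto density is decreasing on [x_m, ∞), so the mode is x_m = 19.95.

19.95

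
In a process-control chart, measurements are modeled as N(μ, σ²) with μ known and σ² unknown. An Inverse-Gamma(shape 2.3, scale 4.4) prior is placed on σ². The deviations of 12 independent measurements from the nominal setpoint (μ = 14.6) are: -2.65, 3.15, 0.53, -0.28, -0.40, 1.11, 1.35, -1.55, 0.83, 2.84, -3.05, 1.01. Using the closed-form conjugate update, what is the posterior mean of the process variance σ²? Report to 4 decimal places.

With known mean μ and an Inverse-Gamma(α, β) prior on σ², the Normal likelihood is conjugate: posterior is Inv-Gamma(α + n/2, β + Σ(xᵢ−μ)²/2).
Σ(xᵢ−μ)² = (-2.65)² + (3.15)² + (0.53)² + (-0.28)² + (-0.40)² + (1.11)² + (1.35)² + (-1.55)² + (0.83)² + (2.84)² + (-3.05)² + (1.01)² = 41.9985.
Posterior: Inv-Gamma(2.3 + 12/2, 4.4 + 41.9985/2) = Inv-Gamma(8.30, 25.39925).
E[σ²|data] = β/(α−1) = 25.39925/7.30 = 3.4793.

3.4793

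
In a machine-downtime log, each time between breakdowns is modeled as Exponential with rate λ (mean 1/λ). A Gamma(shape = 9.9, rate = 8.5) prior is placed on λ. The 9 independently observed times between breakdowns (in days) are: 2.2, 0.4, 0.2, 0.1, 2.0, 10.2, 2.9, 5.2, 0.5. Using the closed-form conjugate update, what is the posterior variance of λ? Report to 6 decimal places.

0.018228

With a Gamma(shape α, rate β) prior on the exponential rate λ, the posterior after n observations with total T = Σxᵢ is Gamma(α+n, β+T).
Sum of observations T = 23.7 days; n = 9.
Posterior: Gamma(9.9+9, 8.5+23.7) = Gamma(18.9, 32.2).
Var = α/β² = 0.018228.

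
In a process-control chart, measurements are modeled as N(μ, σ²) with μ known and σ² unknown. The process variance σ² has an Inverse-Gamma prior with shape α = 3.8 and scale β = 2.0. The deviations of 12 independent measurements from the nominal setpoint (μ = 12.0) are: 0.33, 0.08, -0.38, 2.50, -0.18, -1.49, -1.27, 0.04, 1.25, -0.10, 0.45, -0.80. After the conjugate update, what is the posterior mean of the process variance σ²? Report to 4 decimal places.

0.9541

With known mean μ and an Inverse-Gamma(α, β) prior on σ², the Normal likelihood is conjugate: posterior is Inv-Gamma(α + n/2, β + Σ(xᵢ−μ)²/2).
Σ(xᵢ−μ)² = (0.33)² + (0.08)² + (-0.38)² + (2.50)² + (-0.18)² + (-1.49)² + (-1.27)² + (0.04)² + (1.25)² + (-0.10)² + (0.45)² + (-0.80)² = 12.7917.
Posterior: Inv-Gamma(3.8 + 12/2, 2.0 + 12.7917/2) = Inv-Gamma(9.80, 8.39585).
E[σ²|data] = β/(α−1) = 8.39585/8.80 = 0.9541.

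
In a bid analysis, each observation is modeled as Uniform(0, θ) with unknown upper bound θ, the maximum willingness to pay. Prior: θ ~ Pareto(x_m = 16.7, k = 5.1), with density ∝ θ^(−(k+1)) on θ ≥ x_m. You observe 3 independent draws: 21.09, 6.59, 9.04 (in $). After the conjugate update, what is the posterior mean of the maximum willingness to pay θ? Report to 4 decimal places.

A Pareto(scale x_m, shape k) prior on the upper bound θ of Uniform(0, θ) is conjugate: posterior is Pareto(max(x_m, max xᵢ), k + n).
Sample maximum = 21.09; prior scale x_m = 16.7 → posterior scale = max = 21.09.
Posterior shape = 5.1 + 3 = 8.1.
E[θ|data] = k·x_m/(k−1) = 8.1·21.09/7.1 = 24.0604.

24.0604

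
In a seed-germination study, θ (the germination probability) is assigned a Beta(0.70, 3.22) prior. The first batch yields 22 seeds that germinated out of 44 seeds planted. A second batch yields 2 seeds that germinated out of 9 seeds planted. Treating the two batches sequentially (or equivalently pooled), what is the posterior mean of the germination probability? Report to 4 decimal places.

The Beta prior is conjugate to a Binomial/Bernoulli likelihood; the update adds successes to α and failures to β.
After batch 1: Beta(0.70+22, 3.22+22) = Beta(22.70, 25.22).
After batch 2: Beta(22.70+2, 25.22+7) = Beta(24.70, 32.22).
Posterior mean = α/(α+β) = 24.70/56.92 = 0.4339.

0.4339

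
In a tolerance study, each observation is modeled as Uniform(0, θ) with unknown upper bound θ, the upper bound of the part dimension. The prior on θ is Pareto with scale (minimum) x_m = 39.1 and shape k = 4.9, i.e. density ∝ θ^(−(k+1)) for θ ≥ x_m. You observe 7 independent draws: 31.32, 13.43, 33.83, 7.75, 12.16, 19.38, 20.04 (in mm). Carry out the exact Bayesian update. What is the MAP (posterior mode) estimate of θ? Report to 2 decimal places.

39.10

A Pareto(scale x_m, shape k) prior on the upper bound θ of Uniform(0, θ) is conjugate: posterior is Pareto(max(x_m, max xᵢ), k + n).
Sample maximum = 33.83; prior scale x_m = 39.1 → posterior scale = max = 39.10.
Posterior shape = 4.9 + 7 = 11.9.
The Pareto density is decreasing on [x_m, ∞), so the mode is x_m = 39.10.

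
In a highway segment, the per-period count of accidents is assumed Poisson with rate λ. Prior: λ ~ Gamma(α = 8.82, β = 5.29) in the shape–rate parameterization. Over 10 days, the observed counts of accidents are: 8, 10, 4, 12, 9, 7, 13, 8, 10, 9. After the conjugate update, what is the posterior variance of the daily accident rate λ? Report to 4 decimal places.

With a Gamma(shape α, rate β) prior, the Poisson likelihood is conjugate: the posterior is Gamma(α + ΣXᵢ, β + n).
Sum of counts S = 90 over n = 10 days.
Posterior: Gamma(α+S, β+n) = Gamma(8.82+90, 5.29+10) = Gamma(98.82, 15.29).
Var = α/β² = 98.82/15.29² = 0.4227.

0.4227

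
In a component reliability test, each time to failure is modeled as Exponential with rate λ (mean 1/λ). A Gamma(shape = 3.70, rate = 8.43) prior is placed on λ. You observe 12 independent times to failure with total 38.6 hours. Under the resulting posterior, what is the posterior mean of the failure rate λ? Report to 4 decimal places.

0.3338

With a Gamma(shape α, rate β) prior on the exponential rate λ, the posterior after n observations with total T = Σxᵢ is Gamma(α+n, β+T).
Posterior: Gamma(3.70+12, 8.43+38.6) = Gamma(15.70, 47.03).
Posterior mean of λ = α/β = 15.70/47.03 = 0.3338.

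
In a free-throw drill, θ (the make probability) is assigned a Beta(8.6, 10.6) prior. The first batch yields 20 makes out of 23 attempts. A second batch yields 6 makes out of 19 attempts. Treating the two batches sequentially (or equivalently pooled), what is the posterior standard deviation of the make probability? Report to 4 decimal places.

The Beta prior is conjugate to a Binomial/Bernoulli likelihood; the update adds successes to α and failures to β.
After batch 1: Beta(8.6+20, 10.6+3) = Beta(28.6, 13.6).
After batch 2: Beta(28.6+6, 13.6+13) = Beta(34.6, 26.6).
Var = αβ/((α+β)²(α+β+1)) = 34.6·26.6/(61.2²·62.2) = 0.00395061; SD = √0.00395061 = 0.0629.

0.0629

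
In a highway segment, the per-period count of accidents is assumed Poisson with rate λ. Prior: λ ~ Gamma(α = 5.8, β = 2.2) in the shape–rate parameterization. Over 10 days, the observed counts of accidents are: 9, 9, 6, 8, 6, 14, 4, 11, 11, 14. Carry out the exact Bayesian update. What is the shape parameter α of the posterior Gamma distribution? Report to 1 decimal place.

With a Gamma(shape α, rate β) prior, the Poisson likelihood is conjugate: the posterior is Gamma(α + ΣXᵢ, β + n).
Sum of counts S = 92 over n = 10 days.
Posterior: Gamma(α+S, β+n) = Gamma(5.8+92, 2.2+10) = Gamma(97.8, 12.2).
Posterior α = 97.8.

97.8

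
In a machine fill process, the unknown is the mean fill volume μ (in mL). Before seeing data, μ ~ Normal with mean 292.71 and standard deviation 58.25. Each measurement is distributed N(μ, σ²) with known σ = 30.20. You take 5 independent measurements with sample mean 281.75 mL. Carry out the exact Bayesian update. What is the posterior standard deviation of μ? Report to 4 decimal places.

For Normal data with known variance σ², a Normal(μ₀, σ₀²) prior on μ is conjugate. Posterior precision = 1/σ₀² + n/σ²; posterior mean is the precision-weighted average of μ₀ and x̄.
σ₀² = 58.25² = 3393.0625, σ² = 30.20² = 912.04; σ² + n·σ₀² = 912.04 + 5·3393.0625 = 17877.3525.
Posterior precision = 1/σ₀² + n/σ² = 1/3393.0625 + 5/912.04 = (σ² + n·σ₀²)/(σ₀²σ²) = 17877.3525/(3393.0625·912.04); posterior variance σₙ² = σ₀²σ²/(σ² + n·σ₀²) = 3393.0625·912.04/17877.3525 = 173.102182.
Posterior SD = √σₙ² = √(3393.0625·912.04/17877.3525) = 13.1568.

13.1568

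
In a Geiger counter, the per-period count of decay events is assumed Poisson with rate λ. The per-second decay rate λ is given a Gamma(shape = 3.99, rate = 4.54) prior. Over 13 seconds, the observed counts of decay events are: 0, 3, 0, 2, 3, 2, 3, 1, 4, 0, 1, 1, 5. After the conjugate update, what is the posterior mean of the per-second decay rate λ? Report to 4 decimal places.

1.6528

With a Gamma(shape α, rate β) prior, the Poisson likelihood is conjugate: the posterior is Gamma(α + ΣXᵢ, β + n).
Sum of counts S = 25 over n = 13 seconds.
Posterior: Gamma(α+S, β+n) = Gamma(3.99+25, 4.54+13) = Gamma(28.99, 17.54).
Posterior mean = α/β = 28.99/17.54 = 1.6528.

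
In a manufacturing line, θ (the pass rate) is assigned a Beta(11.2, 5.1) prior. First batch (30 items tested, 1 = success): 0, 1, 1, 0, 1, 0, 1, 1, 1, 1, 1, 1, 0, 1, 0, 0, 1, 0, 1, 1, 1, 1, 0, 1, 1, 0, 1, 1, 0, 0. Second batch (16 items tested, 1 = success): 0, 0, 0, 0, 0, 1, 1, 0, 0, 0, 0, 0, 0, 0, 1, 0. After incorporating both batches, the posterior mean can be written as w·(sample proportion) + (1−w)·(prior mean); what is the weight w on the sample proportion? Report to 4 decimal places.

The Beta prior is conjugate to a Binomial/Bernoulli likelihood; the update adds successes to α and failures to β.
Total number of items tested: n = 30 + 16 = 46.
Posterior mean = (α₀+k)/(α₀+β₀+n) = [n/(α₀+β₀+n)]·(k/n) + [(α₀+β₀)/(α₀+β₀+n)]·α₀/(α₀+β₀), so only n and the prior enter the weight.
The weight on the data is w = n/(α₀+β₀+n) = 46/(11.2+5.1+46) = 46/62.3 = 0.7384.

0.7384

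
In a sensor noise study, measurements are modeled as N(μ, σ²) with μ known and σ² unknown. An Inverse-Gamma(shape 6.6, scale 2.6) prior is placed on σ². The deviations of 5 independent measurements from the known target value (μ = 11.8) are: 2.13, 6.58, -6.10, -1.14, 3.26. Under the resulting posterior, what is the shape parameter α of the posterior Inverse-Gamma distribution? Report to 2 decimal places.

9.10

With known mean μ and an Inverse-Gamma(α, β) prior on σ², the Normal likelihood is conjugate: posterior is Inv-Gamma(α + n/2, β + Σ(xᵢ−μ)²/2).
Σ(xᵢ−μ)² = (2.13)² + (6.58)² + (-6.10)² + (-1.14)² + (3.26)² = 96.9705.
Posterior: Inv-Gamma(6.6 + 5/2, 2.6 + 96.9705/2) = Inv-Gamma(9.10, 51.08525).
Posterior α = 9.10.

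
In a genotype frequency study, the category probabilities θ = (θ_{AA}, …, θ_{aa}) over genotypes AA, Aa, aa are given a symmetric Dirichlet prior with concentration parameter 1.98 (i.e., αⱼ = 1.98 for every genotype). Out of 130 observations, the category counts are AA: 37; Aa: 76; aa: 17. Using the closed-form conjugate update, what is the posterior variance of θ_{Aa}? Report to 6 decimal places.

The Dirichlet prior is conjugate to the Multinomial likelihood: each posterior αⱼ = prior αⱼ + observed count nⱼ.
Posterior concentration: (38.98, 77.98, 18.98), total = 135.94.
Var[θ_j] = α_j(Σα−α_j)/((Σα)²(Σα+1)) = 77.98·57.96/(135.94²·136.94) = 0.001786.

0.001786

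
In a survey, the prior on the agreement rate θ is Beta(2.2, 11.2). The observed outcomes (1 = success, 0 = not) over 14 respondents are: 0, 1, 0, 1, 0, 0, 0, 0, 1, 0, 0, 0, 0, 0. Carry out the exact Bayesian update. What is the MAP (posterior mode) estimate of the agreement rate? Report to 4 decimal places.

The Beta prior is conjugate to a Binomial/Bernoulli likelihood; the update adds successes to α and failures to β.
Posterior: Beta(α+k, β+n−k) = Beta(2.2+3, 11.2+11) = Beta(5.2, 22.2).
Mode of Beta(a,b) for a,b>1 is (a−1)/(a+b−2) = 4.2/25.4 = 0.1654.

0.1654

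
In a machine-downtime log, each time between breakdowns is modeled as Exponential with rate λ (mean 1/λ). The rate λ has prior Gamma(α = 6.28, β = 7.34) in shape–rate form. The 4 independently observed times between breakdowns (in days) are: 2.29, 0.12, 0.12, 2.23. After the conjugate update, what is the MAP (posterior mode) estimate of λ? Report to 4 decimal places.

With a Gamma(shape α, rate β) prior on the exponential rate λ, the posterior after n observations with total T = Σxᵢ is Gamma(α+n, β+T).
Sum of observations T = 4.76 days; n = 4.
Posterior: Gamma(6.28+4, 7.34+4.76) = Gamma(10.28, 12.10).
Mode = (α−1)/β = 0.7669.

0.7669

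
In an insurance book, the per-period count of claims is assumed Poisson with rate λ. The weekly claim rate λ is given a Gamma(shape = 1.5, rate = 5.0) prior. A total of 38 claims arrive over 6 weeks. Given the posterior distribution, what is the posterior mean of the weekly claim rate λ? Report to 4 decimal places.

With a Gamma(shape α, rate β) prior, the Poisson likelihood is conjugate: the posterior is Gamma(α + ΣXᵢ, β + n).
Posterior: Gamma(α+S, β+n) = Gamma(1.5+38, 5.0+6) = Gamma(39.5, 11.0).
Posterior mean = α/β = 39.5/11.0 = 3.5909.

3.5909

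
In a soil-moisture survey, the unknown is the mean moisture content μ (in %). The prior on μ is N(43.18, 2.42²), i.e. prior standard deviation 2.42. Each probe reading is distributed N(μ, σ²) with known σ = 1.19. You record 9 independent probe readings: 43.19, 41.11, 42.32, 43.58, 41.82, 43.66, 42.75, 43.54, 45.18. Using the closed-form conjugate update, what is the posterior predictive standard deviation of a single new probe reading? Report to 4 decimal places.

For Normal data with known variance σ², a Normal(μ₀, σ₀²) prior on μ is conjugate. Posterior precision = 1/σ₀² + n/σ²; posterior mean is the precision-weighted average of μ₀ and x̄.
σ₀² = 2.42² = 5.8564, σ² = 1.19² = 1.4161; σ² + n·σ₀² = 1.4161 + 9·5.8564 = 54.1237.
Posterior precision = 1/σ₀² + n/σ² = 1/5.8564 + 9/1.4161 = (σ² + n·σ₀²)/(σ₀²σ²) = 54.1237/(5.8564·1.4161); posterior variance σₙ² = σ₀²σ²/(σ² + n·σ₀²) = 5.8564·1.4161/54.1237 = 0.153228.
Predictive variance for one new observation = σₙ² + σ² = 5.8564·1.4161/54.1237 + 1.4161 = σ²·(σ₀² + 54.1237)/54.1237 = 1.4161·59.9801/54.1237 = 1.569328; SD = √(1.4161·59.9801/54.1237) = 1.2527.

1.2527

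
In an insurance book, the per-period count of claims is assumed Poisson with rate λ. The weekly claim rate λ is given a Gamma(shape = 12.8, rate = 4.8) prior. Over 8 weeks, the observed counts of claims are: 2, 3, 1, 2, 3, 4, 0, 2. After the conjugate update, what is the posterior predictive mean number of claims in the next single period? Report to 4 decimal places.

With a Gamma(shape α, rate β) prior, the Poisson likelihood is conjugate: the posterior is Gamma(α + ΣXᵢ, β + n).
Sum of counts S = 17 over n = 8 weeks.
Posterior: Gamma(α+S, β+n) = Gamma(12.8+17, 4.8+8) = Gamma(29.8, 12.8).
The predictive distribution for one future period is NegBinom with mean α/β = 2.3281.

2.3281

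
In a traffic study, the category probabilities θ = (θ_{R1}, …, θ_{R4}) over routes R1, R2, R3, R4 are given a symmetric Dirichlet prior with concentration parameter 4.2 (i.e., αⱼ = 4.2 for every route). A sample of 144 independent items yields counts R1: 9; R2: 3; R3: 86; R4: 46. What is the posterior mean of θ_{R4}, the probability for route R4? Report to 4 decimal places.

The Dirichlet prior is conjugate to the Multinomial likelihood: each posterior αⱼ = prior αⱼ + observed count nⱼ.
Posterior concentration: (13.2, 7.2, 90.2, 50.2), total = 160.8.
E[θ_{R4}|data] = α_{R4}/Σα = 50.2/160.8 = 0.3122.

0.3122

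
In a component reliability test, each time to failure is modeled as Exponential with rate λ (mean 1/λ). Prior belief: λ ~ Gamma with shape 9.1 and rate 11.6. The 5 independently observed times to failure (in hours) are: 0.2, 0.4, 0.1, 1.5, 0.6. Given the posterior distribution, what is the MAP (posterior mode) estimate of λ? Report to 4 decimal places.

0.9097

With a Gamma(shape α, rate β) prior on the exponential rate λ, the posterior after n observations with total T = Σxᵢ is Gamma(α+n, β+T).
Sum of observations T = 2.8 hours; n = 5.
Posterior: Gamma(9.1+5, 11.6+2.8) = Gamma(14.1, 14.4).
Mode = (α−1)/β = 0.9097.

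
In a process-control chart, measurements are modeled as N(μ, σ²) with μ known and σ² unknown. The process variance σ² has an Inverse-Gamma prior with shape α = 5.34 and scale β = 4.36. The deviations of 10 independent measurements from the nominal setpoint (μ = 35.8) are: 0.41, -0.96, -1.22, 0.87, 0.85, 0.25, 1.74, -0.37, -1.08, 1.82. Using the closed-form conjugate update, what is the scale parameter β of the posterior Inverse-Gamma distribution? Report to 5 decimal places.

With known mean μ and an Inverse-Gamma(α, β) prior on σ², the Normal likelihood is conjugate: posterior is Inv-Gamma(α + n/2, β + Σ(xᵢ−μ)²/2).
Σ(xᵢ−μ)² = (0.41)² + (-0.96)² + (-1.22)² + (0.87)² + (0.85)² + (0.25)² + (1.74)² + (-0.37)² + (-1.08)² + (1.82)² = 11.7633.
Posterior: Inv-Gamma(5.34 + 10/2, 4.36 + 11.7633/2) = Inv-Gamma(10.34, 10.24165).
Posterior β = 10.24165.

10.24165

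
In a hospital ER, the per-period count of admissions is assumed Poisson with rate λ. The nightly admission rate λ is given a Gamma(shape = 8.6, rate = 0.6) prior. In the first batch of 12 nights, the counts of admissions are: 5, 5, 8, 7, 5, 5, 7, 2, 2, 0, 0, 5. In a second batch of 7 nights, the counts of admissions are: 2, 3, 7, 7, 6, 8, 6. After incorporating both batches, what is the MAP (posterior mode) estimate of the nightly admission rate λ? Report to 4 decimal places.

With a Gamma(shape α, rate β) prior, the Poisson likelihood is conjugate: the posterior is Gamma(α + ΣXᵢ, β + n).
Batch 1: sum of counts S = 51 over n = 12 nights.
After batch 1: Gamma(α+S, β+n) = Gamma(8.6+51, 0.6+12) = Gamma(59.6, 12.6).
Batch 2: sum of counts S = 39 over n = 7 nights.
After batch 2: Gamma(α+S, β+n) = Gamma(59.6+39, 12.6+7) = Gamma(98.6, 19.6).
Mode of Gamma(α,β) for α≥1 is (α−1)/β = 97.6/19.6 = 4.9796.

4.9796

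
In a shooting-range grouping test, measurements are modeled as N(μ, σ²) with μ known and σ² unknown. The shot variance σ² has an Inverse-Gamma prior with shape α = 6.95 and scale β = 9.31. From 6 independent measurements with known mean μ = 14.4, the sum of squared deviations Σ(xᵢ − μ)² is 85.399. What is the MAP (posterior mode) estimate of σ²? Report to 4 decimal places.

With known mean μ and an Inverse-Gamma(α, β) prior on σ², the Normal likelihood is conjugate: posterior is Inv-Gamma(α + n/2, β + Σ(xᵢ−μ)²/2).
Posterior: Inv-Gamma(6.95 + 6/2, 9.31 + 85.399/2) = Inv-Gamma(9.95, 52.0095).
Mode = β/(α+1) = 52.0095/10.95 = 4.7497.

4.7497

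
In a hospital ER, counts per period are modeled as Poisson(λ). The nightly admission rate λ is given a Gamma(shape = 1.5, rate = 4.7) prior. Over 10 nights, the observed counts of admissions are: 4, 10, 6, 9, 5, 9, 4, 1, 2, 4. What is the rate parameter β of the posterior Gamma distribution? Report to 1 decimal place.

14.7

With a Gamma(shape α, rate β) prior, the Poisson likelihood is conjugate: the posterior is Gamma(α + ΣXᵢ, β + n).
Sum of counts S = 54 over n = 10 nights.
Posterior: Gamma(α+S, β+n) = Gamma(1.5+54, 4.7+10) = Gamma(55.5, 14.7).
Posterior β = 14.7.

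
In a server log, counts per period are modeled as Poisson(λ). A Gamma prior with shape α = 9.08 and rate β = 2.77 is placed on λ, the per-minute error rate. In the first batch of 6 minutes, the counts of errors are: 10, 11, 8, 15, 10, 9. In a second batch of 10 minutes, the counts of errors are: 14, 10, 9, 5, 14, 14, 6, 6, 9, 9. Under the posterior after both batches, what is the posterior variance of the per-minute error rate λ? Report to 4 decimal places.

0.4771

With a Gamma(shape α, rate β) prior, the Poisson likelihood is conjugate: the posterior is Gamma(α + ΣXᵢ, β + n).
Batch 1: sum of counts S = 63 over n = 6 minutes.
After batch 1: Gamma(α+S, β+n) = Gamma(9.08+63, 2.77+6) = Gamma(72.08, 8.77).
Batch 2: sum of counts S = 96 over n = 10 minutes.
After batch 2: Gamma(α+S, β+n) = Gamma(72.08+96, 8.77+10) = Gamma(168.08, 18.77).
Var = α/β² = 168.08/18.77² = 0.4771.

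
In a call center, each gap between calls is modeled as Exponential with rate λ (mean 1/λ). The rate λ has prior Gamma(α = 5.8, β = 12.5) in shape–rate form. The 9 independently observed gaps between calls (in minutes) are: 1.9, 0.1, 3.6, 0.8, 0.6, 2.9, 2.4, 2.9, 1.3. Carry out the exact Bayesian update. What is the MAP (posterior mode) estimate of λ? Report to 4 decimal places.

With a Gamma(shape α, rate β) prior on the exponential rate λ, the posterior after n observations with total T = Σxᵢ is Gamma(α+n, β+T).
Sum of observations T = 16.5 minutes; n = 9.
Posterior: Gamma(5.8+9, 12.5+16.5) = Gamma(14.8, 29.0).
Mode = (α−1)/β = 0.4759.

0.4759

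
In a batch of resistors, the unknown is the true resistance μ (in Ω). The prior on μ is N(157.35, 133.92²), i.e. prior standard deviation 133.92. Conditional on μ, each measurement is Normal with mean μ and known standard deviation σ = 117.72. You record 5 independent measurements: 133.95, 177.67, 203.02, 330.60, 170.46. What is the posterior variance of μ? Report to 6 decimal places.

2400.610442

For Normal data with known variance σ², a Normal(μ₀, σ₀²) prior on μ is conjugate. Posterior precision = 1/σ₀² + n/σ²; posterior mean is the precision-weighted average of μ₀ and x̄.
σ₀² = 133.92² = 17934.5664, σ² = 117.72² = 13857.9984; σ² + n·σ₀² = 13857.9984 + 5·17934.5664 = 103530.8304.
Posterior precision = 1/σ₀² + n/σ² = 1/17934.5664 + 5/13857.9984 = (σ² + n·σ₀²)/(σ₀²σ²) = 103530.8304/(17934.5664·13857.9984); posterior variance σₙ² = σ₀²σ²/(σ² + n·σ₀²) = 17934.5664·13857.9984/103530.8304 = 2400.610442.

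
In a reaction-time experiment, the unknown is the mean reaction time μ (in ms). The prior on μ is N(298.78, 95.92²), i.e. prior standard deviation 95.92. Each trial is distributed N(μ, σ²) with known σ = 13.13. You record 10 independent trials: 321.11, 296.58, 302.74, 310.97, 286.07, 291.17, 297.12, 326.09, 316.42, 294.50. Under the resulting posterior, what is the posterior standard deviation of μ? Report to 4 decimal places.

For Normal data with known variance σ², a Normal(μ₀, σ₀²) prior on μ is conjugate. Posterior precision = 1/σ₀² + n/σ²; posterior mean is the precision-weighted average of μ₀ and x̄.
σ₀² = 95.92² = 9200.6464, σ² = 13.13² = 172.3969; σ² + n·σ₀² = 172.3969 + 10·9200.6464 = 92178.8609.
Posterior precision = 1/σ₀² + n/σ² = 1/9200.6464 + 10/172.3969 = (σ² + n·σ₀²)/(σ₀²σ²) = 92178.8609/(9200.6464·172.3969); posterior variance σₙ² = σ₀²σ²/(σ² + n·σ₀²) = 9200.6464·172.3969/92178.8609 = 17.207448.
Posterior SD = √σₙ² = √(9200.6464·172.3969/92178.8609) = 4.1482.

4.1482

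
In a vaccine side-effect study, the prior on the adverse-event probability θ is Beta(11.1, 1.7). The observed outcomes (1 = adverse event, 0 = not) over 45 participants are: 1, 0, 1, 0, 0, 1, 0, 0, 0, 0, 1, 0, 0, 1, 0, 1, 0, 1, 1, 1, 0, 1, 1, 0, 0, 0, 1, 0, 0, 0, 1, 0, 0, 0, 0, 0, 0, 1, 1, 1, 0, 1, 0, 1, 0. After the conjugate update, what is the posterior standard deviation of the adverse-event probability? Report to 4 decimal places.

The Beta prior is conjugate to a Binomial/Bernoulli likelihood; the update adds successes to α and failures to β.
Posterior: Beta(α+k, β+n−k) = Beta(11.1+18, 1.7+27) = Beta(29.1, 28.7).
Var = αβ/((α+β)²(α+β+1)) = 29.1·28.7/(57.8²·58.8) = 0.00425150; SD = √0.00425150 = 0.0652.

0.0652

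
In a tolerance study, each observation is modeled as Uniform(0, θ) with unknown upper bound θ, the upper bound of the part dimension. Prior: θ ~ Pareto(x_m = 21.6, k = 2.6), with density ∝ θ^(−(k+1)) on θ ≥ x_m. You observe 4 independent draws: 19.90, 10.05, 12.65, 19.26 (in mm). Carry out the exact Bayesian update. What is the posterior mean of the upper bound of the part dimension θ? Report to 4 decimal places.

25.4571

A Pareto(scale x_m, shape k) prior on the upper bound θ of Uniform(0, θ) is conjugate: posterior is Pareto(max(x_m, max xᵢ), k + n).
Sample maximum = 19.90; prior scale x_m = 21.6 → posterior scale = max = 21.60.
Posterior shape = 2.6 + 4 = 6.6.
E[θ|data] = k·x_m/(k−1) = 6.6·21.60/5.6 = 25.4571.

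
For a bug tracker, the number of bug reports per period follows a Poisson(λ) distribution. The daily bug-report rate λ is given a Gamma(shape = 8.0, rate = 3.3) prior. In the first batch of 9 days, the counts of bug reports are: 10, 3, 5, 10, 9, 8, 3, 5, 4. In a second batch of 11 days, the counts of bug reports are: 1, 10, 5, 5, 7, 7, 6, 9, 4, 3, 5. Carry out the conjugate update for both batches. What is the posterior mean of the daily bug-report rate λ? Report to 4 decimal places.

5.4506

With a Gamma(shape α, rate β) prior, the Poisson likelihood is conjugate: the posterior is Gamma(α + ΣXᵢ, β + n).
Batch 1: sum of counts S = 57 over n = 9 days.
After batch 1: Gamma(α+S, β+n) = Gamma(8.0+57, 3.3+9) = Gamma(65.0, 12.3).
Batch 2: sum of counts S = 62 over n = 11 days.
After batch 2: Gamma(α+S, β+n) = Gamma(65.0+62, 12.3+11) = Gamma(127.0, 23.3).
Posterior mean = α/β = 127.0/23.3 = 5.4506.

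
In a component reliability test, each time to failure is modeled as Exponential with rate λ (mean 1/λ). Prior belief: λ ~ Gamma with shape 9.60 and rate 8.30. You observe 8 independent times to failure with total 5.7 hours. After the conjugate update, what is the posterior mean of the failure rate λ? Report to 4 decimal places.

With a Gamma(shape α, rate β) prior on the exponential rate λ, the posterior after n observations with total T = Σxᵢ is Gamma(α+n, β+T).
Posterior: Gamma(9.60+8, 8.30+5.7) = Gamma(17.60, 14.00).
Posterior mean of λ = α/β = 17.60/14.00 = 1.2571.

1.2571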